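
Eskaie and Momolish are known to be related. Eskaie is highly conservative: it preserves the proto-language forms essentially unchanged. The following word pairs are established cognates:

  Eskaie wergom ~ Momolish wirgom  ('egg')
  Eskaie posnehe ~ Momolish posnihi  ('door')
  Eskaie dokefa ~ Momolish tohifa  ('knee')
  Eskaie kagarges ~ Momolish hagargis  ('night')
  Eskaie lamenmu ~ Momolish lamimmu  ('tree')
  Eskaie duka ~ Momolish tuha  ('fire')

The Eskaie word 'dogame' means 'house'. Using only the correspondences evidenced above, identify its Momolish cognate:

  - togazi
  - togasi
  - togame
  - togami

togami

dokefa ~ tohifa — Eskaie d corresponds to Momolish t word-initially before a back vowel.
posnehe ~ posnihi — Eskaie e corresponds to Momolish i word-finally.
Applying these to Eskaie 'dogame':
  dogame → togame   (d→t word-initially before a back vowel)
  togame → togami   (e→i word-finally)
So the Momolish cognate is 'togami'.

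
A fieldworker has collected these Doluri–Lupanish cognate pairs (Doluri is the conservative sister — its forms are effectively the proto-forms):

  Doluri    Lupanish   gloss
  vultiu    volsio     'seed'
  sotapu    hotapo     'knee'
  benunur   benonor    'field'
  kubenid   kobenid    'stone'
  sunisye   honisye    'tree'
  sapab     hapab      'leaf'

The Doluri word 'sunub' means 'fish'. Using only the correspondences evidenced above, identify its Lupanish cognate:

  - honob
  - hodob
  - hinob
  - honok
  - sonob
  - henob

honob

sunisye ~ honisye — Doluri s corresponds to Lupanish h word-initially before a back vowel.
benunur ~ benonor, sunisye ~ honisye — Doluri u corresponds to Lupanish o after a consonant, before a nasal.
kubenid ~ kobenid — Doluri u corresponds to Lupanish o after a consonant, before a labial obstruent.
Applying these to Doluri 'sunub':
  sunub → hunub   (s→h word-initially before a back vowel)
  hunub → honub   (u→o after a consonant, before a nasal)
  honub → honob   (u→o after a consonant, before a labial obstruent)
So the Lupanish cognate is 'honob'.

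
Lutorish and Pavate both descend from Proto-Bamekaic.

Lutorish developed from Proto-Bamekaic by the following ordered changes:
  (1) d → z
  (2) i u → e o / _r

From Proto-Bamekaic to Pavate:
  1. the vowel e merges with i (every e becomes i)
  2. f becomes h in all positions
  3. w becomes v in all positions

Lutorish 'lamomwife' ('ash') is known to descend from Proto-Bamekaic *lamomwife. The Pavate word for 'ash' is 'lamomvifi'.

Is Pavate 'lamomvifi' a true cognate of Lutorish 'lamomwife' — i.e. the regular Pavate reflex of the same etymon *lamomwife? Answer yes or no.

Derive the expected Pavate reflex of *lamomwife:
Pavate: *lamomwife > lamomwifi > lamomwihi > lamomvihi  (by vowel merger, unconditioned shift, unconditioned shift)
The regular Pavate reflex would be 'lamomvihi', but the attested form is 'lamomvifi'. The correspondence is irregular, so they are not cognates (the Pavate form has a different source).

no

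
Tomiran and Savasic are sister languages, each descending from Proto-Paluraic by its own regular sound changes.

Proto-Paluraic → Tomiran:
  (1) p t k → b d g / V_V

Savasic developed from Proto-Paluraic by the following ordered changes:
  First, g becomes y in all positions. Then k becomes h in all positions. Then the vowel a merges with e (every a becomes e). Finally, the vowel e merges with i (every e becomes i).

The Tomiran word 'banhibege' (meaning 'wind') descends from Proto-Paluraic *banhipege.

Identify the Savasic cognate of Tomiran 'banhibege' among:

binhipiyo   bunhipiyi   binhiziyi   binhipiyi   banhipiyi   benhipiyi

binhipiyi

Savasic: *banhipege > banhipeye > benhipeye > binhipiyi  (by unconditioned shift, vowel merger, vowel merger)
The other candidates each miss or misapply at least one Savasic change.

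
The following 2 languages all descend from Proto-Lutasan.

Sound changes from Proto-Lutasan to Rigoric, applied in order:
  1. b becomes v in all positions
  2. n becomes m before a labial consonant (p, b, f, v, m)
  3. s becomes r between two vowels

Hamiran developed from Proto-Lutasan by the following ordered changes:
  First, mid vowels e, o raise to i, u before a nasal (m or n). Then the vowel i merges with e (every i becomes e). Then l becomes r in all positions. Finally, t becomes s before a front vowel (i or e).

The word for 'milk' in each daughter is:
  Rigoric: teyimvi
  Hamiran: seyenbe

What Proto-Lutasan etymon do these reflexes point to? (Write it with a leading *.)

*teyinbi

Position 5: Rigoric has m, Hamiran has n. Hamiran preserves n here (none of its changes turn any other segment into n), so the proto-segment is *n.
Position 6: Rigoric has v, Hamiran has b. Hamiran preserves b here (none of its changes turn any other segment into b), so the proto-segment is *b.
Position 7: Rigoric has i, Hamiran has e. Rigoric preserves i here (none of its changes turn any other segment into i), so the proto-segment is *i.
Verify the candidate proto-form against each daughter:
Rigoric: start from *teyinbi.
  rule 1 (unconditioned shift): teyinbi → teyinvi
  rule 2 (nasal place assimilation): teyinvi → teyimvi
  rule 3: no change — teyimvi
  ⇒ Rigoric teyimvi
Hamiran: *teyinbi > teyenbe > seyenbe  (by vowel merger, palatalisation)
No other proto-form is consistent with every reflex, so the reconstruction is *teyinbi.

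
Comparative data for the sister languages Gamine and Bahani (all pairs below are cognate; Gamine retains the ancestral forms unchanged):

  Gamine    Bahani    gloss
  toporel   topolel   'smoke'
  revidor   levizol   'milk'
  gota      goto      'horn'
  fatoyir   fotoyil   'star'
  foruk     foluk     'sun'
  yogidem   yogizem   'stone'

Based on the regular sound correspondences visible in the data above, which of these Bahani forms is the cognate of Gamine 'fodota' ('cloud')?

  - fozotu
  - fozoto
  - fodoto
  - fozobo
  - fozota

fozoto

revidor ~ levizol — Gamine d corresponds to Bahani z between vowels (before a back vowel).
gota ~ goto — Gamine a corresponds to Bahani o word-finally.
Applying these to Gamine 'fodota':
  fodota → fozota   (d→z between vowels (before a back vowel))
  fozota → fozoto   (a→o word-finally)
So the Bahani cognate is 'fozoto'.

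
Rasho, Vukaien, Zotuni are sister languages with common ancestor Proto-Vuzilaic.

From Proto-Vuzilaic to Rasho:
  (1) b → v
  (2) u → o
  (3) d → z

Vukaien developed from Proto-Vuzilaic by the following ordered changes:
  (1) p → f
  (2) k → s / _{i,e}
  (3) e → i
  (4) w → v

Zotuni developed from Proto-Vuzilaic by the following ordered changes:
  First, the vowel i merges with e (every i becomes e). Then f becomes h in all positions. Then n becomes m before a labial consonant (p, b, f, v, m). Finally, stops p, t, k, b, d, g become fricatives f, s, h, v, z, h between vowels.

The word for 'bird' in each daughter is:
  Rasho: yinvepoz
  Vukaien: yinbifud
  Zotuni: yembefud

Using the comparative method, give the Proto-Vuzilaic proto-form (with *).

Position 3: Rasho has n, Vukaien has n, Zotuni has m. Rasho preserves n here (none of its changes turn any other segment into n), so the proto-segment is *n.
Position 2: Rasho has i, Vukaien has i, Zotuni has e. Rasho preserves i here (none of its changes turn any other segment into i), so the proto-segment is *i.
Continuing position by position gives *yinbepud; check it forward:
Rasho: *yinbepud > yinvepud > yinvepod > yinvepoz  (by unconditioned shift, vowel merger, unconditioned shift)
Vukaien: start from *yinbepud.
  rule 1 (unconditioned shift): yinbepud → yinbefud
  rule 2: no change — yinbefud
  rule 3 (vowel merger): yinbefud → yinbifud
  rule 4: no change — yinbifud
  ⇒ Vukaien yinbifud
Zotuni: start from *yinbepud.
  rule 1 (vowel merger): yinbepud → yenbepud
  rule 2: no change — yenbepud
  rule 3 (nasal place assimilation): yenbepud → yembepud
  rule 4 (intervocalic lenition): yembepud → yembefud
  ⇒ Zotuni yembefud
No other proto-form is consistent with every reflex, so the reconstruction is *yinbepud.

*yinbepud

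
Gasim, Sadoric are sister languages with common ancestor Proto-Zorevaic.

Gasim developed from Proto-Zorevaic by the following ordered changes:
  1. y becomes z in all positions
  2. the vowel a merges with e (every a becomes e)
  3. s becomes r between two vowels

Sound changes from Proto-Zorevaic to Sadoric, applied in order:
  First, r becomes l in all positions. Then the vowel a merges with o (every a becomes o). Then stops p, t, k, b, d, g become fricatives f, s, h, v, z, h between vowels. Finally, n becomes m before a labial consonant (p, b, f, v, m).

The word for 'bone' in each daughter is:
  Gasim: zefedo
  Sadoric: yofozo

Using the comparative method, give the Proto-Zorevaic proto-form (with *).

Position 5: Gasim has d, Sadoric has z. Gasim preserves d here (none of its changes turn any other segment into d), so the proto-segment is *d.
Position 4: Gasim has e, Sadoric has o. Taking the neighbouring segments as reconstructed: Gasim e could go back to *a or *e; Sadoric o could go back to *a or *o — the one source consistent with every daughter is *a.
Verify the candidate proto-form against each daughter:
Gasim: start from *yafado.
  rule 1 (unconditioned shift): yafado → zafado
  rule 2 (vowel merger): zafado → zefedo
  rule 3: no change — zefedo
  ⇒ Gasim zefedo
Sadoric: *yafado
  yafado (rule 1 does not apply)
  yafado → yofodo   [vowel merger]
  yofodo → yofozo   [intervocalic lenition]
  yofozo (rule 4 does not apply)
  giving Sadoric yofozo.
Only *yafado yields all of Gasim zefedo, Sadoric yofozo.

*yafado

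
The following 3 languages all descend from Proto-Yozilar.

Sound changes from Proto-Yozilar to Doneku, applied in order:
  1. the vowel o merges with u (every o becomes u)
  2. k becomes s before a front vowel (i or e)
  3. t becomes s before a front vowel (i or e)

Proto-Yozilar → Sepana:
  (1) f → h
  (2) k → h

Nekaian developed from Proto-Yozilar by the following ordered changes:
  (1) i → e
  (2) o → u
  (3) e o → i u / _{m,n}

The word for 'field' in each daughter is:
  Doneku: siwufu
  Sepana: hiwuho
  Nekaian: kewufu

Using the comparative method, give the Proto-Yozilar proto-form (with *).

Position 5: Doneku has f, Sepana has h, Nekaian has f. Doneku preserves f here (none of its changes turn any other segment into f), so the proto-segment is *f.
Position 1: Doneku has s, Sepana has h, Nekaian has k. Nekaian preserves k here (none of its changes turn any other segment into k), so the proto-segment is *k.
Position 6: Doneku has u, Sepana has o, Nekaian has u. Sepana preserves o here (none of its changes turn any other segment into o), so the proto-segment is *o.
Continuing position by position gives *kiwufo; check it forward:
Doneku: start from *kiwufo.
  rule 1 (vowel merger): kiwufo → kiwufu
  rule 2 (palatalisation): kiwufu → siwufu
  rule 3: no change — siwufu
  ⇒ Doneku siwufu
Sepana: *kiwufo
  kiwufo → kiwuho   [unconditioned shift]
  kiwuho → hiwuho   [unconditioned shift]
  giving Sepana hiwuho.
Nekaian: start from *kiwufo.
  rule 1 (vowel merger): kiwufo → kewufo
  rule 2 (vowel merger): kewufo → kewufu
  rule 3: no change — kewufu
  ⇒ Nekaian kewufu
Only *kiwufo yields all of Doneku siwufu, Sepana hiwuho, Nekaian kewufu.

*kiwufo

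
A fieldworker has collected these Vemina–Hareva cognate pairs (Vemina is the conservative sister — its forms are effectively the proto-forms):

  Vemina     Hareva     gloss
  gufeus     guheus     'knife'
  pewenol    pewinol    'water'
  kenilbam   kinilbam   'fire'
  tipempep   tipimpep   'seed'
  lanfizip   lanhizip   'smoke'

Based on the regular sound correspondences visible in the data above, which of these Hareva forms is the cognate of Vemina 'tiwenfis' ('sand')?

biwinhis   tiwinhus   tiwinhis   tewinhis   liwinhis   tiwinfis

tiwinhis

pewenol ~ pewinol, kenilbam ~ kinilbam — Vemina e corresponds to Hareva i after a consonant, before a nasal.
lanfizip ~ lanhizip — Vemina f corresponds to Hareva h after a consonant, before a front vowel.
Applying these to Vemina 'tiwenfis':
  tiwenfis → tiwinfis   (e→i after a consonant, before a nasal)
  tiwinfis → tiwinhis   (f→h after a consonant, before a front vowel)
So the Hareva cognate is 'tiwinhis'.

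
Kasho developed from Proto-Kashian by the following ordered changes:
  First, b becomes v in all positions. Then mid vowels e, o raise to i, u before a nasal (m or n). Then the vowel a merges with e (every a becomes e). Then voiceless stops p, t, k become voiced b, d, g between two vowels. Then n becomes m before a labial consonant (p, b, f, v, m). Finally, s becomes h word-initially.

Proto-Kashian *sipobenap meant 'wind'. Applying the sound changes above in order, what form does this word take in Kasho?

hibovinep

Kasho: *sipobenap
  sipobenap → sipovenap   [unconditioned shift]
  sipovenap → sipovinap   [pre-nasal raising]
  sipovinap → sipovinep   [vowel merger]
  sipovinep → sibovinep   [intervocalic voicing]
  sibovinep (rule 5 does not apply)
  sibovinep → hibovinep   [debuccalisation]
  giving Kasho hibovinep.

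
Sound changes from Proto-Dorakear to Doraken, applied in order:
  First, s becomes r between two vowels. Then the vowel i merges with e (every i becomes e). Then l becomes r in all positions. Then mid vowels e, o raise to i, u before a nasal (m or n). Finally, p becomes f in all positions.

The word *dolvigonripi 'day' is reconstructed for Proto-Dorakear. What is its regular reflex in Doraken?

Doraken: *dolvigonripi
  dolvigonripi (rule 1 does not apply)
  dolvigonripi → dolvegonrepe   [vowel merger]
  dolvegonrepe → dorvegonrepe   [unconditioned shift]
  dorvegonrepe → dorvegunrepe   [pre-nasal raising]
  dorvegunrepe → dorvegunrefe   [unconditioned shift]
  giving Doraken dorvegunrefe.

dorvegunrefe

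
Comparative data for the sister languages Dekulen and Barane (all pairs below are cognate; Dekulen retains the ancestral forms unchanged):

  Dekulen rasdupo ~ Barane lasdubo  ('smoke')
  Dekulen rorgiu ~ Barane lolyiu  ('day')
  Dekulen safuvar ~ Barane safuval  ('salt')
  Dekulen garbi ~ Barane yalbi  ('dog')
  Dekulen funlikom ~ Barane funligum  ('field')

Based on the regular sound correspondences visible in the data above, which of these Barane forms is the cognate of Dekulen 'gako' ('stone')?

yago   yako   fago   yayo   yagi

garbi ~ yalbi — Dekulen g corresponds to Barane y word-initially before a back vowel.
funlikom ~ funligum — Dekulen k corresponds to Barane g between vowels (before a back vowel).
Applying these to Dekulen 'gako':
  gako → yako   (g→y word-initially before a back vowel)
  yako → yago   (k→g between vowels (before a back vowel))
So the Barane cognate is 'yago'.

yago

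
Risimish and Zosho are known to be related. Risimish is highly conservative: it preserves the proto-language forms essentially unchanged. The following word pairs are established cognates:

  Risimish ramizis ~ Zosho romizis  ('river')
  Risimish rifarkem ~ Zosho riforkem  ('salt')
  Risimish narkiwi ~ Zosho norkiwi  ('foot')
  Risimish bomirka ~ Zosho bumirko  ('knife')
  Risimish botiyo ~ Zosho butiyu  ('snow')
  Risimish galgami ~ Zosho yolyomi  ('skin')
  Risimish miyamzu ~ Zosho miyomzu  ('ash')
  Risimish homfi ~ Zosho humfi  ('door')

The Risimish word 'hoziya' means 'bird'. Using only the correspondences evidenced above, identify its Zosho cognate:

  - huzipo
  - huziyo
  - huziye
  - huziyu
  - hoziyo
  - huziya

botiyo ~ butiyu — Risimish o corresponds to Zosho u after a consonant, before a consonant other than r, m, n, p, b, f, v.
bomirka ~ bumirko — Risimish a corresponds to Zosho o word-finally.
Applying these to Risimish 'hoziya':
  hoziya → huziya   (o→u after a consonant, before a consonant other than r, m, n, p, b, f, v)
  huziya → huziyo   (a→o word-finally)
So the Zosho cognate is 'huziyo'.

huziyo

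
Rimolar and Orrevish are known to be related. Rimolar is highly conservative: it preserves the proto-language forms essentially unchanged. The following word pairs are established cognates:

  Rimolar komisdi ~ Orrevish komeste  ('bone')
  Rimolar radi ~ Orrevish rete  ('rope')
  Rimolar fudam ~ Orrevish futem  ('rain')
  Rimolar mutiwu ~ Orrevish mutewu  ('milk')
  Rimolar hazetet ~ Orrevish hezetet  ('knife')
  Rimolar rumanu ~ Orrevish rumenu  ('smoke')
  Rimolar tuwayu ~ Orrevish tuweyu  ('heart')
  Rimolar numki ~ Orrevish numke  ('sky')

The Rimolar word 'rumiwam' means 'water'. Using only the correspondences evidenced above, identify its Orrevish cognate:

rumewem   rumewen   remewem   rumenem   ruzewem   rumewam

rumewem

komisdi ~ komeste, mutiwu ~ mutewu — Rimolar i corresponds to Orrevish e after a consonant, before a consonant other than r, m, n, p, b, f, v.
fudam ~ futem — Rimolar a corresponds to Orrevish e after a consonant, before a nasal.
Applying these to Rimolar 'rumiwam':
  rumiwam → rumewam   (i→e after a consonant, before a consonant other than r, m, n, p, b, f, v)
  rumewam → rumewem   (a→e after a consonant, before a nasal)
So the Orrevish cognate is 'rumewem'.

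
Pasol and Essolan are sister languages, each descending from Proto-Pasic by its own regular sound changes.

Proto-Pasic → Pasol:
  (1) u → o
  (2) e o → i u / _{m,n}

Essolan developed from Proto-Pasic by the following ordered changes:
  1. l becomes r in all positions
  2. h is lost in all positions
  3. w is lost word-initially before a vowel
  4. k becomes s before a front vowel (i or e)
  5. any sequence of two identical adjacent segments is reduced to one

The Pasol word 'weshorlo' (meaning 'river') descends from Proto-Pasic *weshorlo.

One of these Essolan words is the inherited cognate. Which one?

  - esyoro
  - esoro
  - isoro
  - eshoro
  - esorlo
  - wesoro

Essolan: start from *weshorlo.
  rule 1 (unconditioned shift): weshorlo → weshorro
  rule 2 (h-loss): weshorro → wesorro
  rule 3 (glide loss): wesorro → esorro
  rule 4: no change — esorro
  rule 5 (degemination): esorro → esoro
  ⇒ Essolan esoro

esoro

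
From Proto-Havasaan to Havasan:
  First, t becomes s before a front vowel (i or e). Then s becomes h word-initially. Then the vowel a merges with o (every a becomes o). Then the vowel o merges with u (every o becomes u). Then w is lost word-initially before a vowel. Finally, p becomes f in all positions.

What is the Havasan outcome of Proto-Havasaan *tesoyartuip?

Havasan: *tesoyartuip > sesoyartuip > hesoyartuip > hesoyortuip > hesuyurtuip > hesuyurtuif  (by palatalisation, debuccalisation, vowel merger, vowel merger, unconditioned shift)

hesuyurtuif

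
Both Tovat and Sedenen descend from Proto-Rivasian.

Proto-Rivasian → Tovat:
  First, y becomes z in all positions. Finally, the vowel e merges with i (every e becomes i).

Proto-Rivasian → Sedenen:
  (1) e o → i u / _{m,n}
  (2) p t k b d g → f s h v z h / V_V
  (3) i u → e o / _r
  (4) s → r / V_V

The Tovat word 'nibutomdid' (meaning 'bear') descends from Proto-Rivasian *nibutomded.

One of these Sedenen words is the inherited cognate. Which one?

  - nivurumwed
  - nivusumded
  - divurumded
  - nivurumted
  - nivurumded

Sedenen: start from *nibutomded.
  rule 1 (pre-nasal raising): nibutomded → nibutumded
  rule 2 (intervocalic lenition): nibutumded → nivusumded
  rule 3: no change — nivusumded
  rule 4 (rhotacism): nivusumded → nivurumded
  ⇒ Sedenen nivurumded
Only 'nivurumded' matches the regular Sedenen development of *nibutomded.

nivurumded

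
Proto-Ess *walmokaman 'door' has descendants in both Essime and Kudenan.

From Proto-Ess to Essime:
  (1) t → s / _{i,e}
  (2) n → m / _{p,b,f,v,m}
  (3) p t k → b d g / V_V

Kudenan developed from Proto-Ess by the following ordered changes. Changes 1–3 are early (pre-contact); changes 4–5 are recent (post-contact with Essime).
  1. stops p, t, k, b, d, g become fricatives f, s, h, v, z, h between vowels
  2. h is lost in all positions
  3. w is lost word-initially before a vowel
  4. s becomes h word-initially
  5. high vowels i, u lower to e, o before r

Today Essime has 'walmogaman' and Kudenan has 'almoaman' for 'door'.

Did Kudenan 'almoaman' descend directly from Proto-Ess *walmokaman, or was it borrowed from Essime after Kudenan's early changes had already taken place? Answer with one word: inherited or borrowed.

inherited

If inherited, *walmokaman would pass through all of Kudenan's changes:
Kudenan: start from *walmokaman.
  rule 1 (intervocalic lenition): walmokaman → walmohaman
  rule 2 (h-loss): walmohaman → walmoaman
  rule 3 (glide loss): walmoaman → almoaman
  rule 4: no change — almoaman
  rule 5: no change — almoaman
  ⇒ Kudenan almoaman
If borrowed from Essime 'walmogaman' after the early changes, it would undergo only the recent ones:
  rule 4 (debuccalisation): no change (walmogaman)
  rule 5 (pre-rhotic lowering): no change (walmogaman)
  ⇒ as a loan: walmogaman
Kudenan 'almoaman' matches the inherited outcome exactly, so it is an inherited cognate, not a loan.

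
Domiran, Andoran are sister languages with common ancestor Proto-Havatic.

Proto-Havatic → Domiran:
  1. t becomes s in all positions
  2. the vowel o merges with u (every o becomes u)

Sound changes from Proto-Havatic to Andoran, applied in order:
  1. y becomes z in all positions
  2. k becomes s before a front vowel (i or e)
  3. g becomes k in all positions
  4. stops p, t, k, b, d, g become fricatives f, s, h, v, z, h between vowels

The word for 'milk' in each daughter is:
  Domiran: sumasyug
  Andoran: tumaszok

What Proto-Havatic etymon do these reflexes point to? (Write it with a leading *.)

Position 6: Domiran has y, Andoran has z. Domiran preserves y here (none of its changes turn any other segment into y), so the proto-segment is *y.
Position 7: Domiran has u, Andoran has o. Andoran preserves o here (none of its changes turn any other segment into o), so the proto-segment is *o.
Position 1: Domiran has s, Andoran has t. Andoran preserves t here (none of its changes turn any other segment into t), so the proto-segment is *t.
Verify the candidate proto-form against each daughter:
Domiran: start from *tumasyog.
  rule 1 (unconditioned shift): tumasyog → sumasyog
  rule 2 (vowel merger): sumasyog → sumasyug
  ⇒ Domiran sumasyug
Andoran: *tumasyog
  tumasyog → tumaszog   [unconditioned shift]
  tumaszog (rule 2 does not apply)
  tumaszog → tumaszok   [unconditioned shift]
  tumaszok (rule 4 does not apply)
  giving Andoran tumaszok.
Only *tumasyog yields all of Domiran sumasyug, Andoran tumaszok.

*tumasyog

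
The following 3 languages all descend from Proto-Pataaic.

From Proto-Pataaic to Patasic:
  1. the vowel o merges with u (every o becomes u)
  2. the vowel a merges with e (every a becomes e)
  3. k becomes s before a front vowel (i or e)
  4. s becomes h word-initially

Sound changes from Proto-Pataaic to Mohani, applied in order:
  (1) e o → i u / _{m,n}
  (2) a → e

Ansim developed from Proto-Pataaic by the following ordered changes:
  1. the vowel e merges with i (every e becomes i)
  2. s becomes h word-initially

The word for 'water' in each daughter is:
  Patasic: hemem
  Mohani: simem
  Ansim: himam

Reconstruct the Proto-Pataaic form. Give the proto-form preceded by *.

Position 4: Patasic has e, Mohani has e, Ansim has a. Ansim preserves a here (none of its changes turn any other segment into a), so the proto-segment is *a.
Position 1: Patasic has h, Mohani has s, Ansim has h. Mohani preserves s here (none of its changes turn any other segment into s), so the proto-segment is *s.
Position 2: Patasic has e, Mohani has i, Ansim has i. Taking the neighbouring segments as reconstructed: Patasic e could go back to *a or *e; Mohani i could go back to *e or *i; Ansim i could go back to *e or *i — the one source consistent with every daughter is *e.
This points to *semam. Verify forward in each daughter:
Patasic: *semam > semem > hemem  (by vowel merger, debuccalisation)
Mohani: *semam > simam > simem  (by pre-nasal raising, vowel merger)
Ansim: *semam
  semam → simam   [vowel merger]
  simam → himam   [debuccalisation]
  giving Ansim himam.
Only *semam yields all of Patasic hemem, Mohani simem, Ansim himam.

*semam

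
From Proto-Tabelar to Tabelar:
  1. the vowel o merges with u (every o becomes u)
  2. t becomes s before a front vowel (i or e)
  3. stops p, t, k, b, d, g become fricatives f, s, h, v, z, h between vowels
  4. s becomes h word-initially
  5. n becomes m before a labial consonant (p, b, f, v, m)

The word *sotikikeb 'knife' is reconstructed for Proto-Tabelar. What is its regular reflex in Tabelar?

husihiheb

Tabelar: *sotikikeb
  sotikikeb → sutikikeb   [vowel merger]
  sutikikeb → susikikeb   [palatalisation]
  susikikeb → susihiheb   [intervocalic lenition]
  susihiheb → husihiheb   [debuccalisation]
  husihiheb (rule 5 does not apply)
  giving Tabelar husihiheb.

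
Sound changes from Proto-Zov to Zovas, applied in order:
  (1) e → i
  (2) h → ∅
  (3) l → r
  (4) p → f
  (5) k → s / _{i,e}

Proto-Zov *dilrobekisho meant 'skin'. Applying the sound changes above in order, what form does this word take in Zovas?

dirrobisiso

Zovas: *dilrobekisho
  dilrobekisho → dilrobikisho   [vowel merger]
  dilrobikisho → dilrobikiso   [h-loss]
  dilrobikiso → dirrobikiso   [unconditioned shift]
  dirrobikiso (rule 4 does not apply)
  dirrobikiso → dirrobisiso   [palatalisation]
  giving Zovas dirrobisiso.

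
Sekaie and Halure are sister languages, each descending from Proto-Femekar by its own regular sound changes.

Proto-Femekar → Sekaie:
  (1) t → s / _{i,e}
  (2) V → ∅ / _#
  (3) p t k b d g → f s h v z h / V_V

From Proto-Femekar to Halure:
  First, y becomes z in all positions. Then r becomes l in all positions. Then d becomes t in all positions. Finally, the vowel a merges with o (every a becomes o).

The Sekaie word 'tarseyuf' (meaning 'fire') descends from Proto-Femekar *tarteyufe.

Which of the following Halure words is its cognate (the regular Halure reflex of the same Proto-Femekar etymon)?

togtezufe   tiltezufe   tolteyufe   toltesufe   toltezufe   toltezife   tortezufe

Halure: *tarteyufe
  tarteyufe → tartezufe   [unconditioned shift]
  tartezufe → taltezufe   [unconditioned shift]
  taltezufe (rule 3 does not apply)
  taltezufe → toltezufe   [vowel merger]
  giving Halure toltezufe.
The other candidates each miss or misapply at least one Halure change.

toltezufe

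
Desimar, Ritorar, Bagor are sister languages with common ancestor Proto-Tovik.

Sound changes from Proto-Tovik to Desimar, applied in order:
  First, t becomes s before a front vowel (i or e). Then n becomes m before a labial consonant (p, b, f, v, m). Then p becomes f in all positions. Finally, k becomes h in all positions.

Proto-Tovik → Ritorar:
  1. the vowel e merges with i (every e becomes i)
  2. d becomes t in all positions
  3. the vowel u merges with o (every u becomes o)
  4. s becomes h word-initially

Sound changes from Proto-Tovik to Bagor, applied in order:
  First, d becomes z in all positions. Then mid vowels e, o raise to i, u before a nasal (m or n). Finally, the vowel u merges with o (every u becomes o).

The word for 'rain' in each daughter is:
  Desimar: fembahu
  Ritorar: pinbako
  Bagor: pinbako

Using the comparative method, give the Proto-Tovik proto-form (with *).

*penbaku

Position 3: Desimar has m, Ritorar has n, Bagor has n. Ritorar preserves n here (none of its changes turn any other segment into n), so the proto-segment is *n.
Position 1: Desimar has f, Ritorar has p, Bagor has p. Ritorar preserves p here (none of its changes turn any other segment into p), so the proto-segment is *p.
Continuing position by position gives *penbaku; check it forward:
Desimar: *penbaku
  penbaku (rule 1 does not apply)
  penbaku → pembaku   [nasal place assimilation]
  pembaku → fembaku   [unconditioned shift]
  fembaku → fembahu   [unconditioned shift]
  giving Desimar fembahu.
Ritorar: start from *penbaku.
  rule 1 (vowel merger): penbaku → pinbaku
  rule 2: no change — pinbaku
  rule 3 (vowel merger): pinbaku → pinbako
  rule 4: no change — pinbako
  ⇒ Ritorar pinbako
Bagor: start from *penbaku.
  rule 1: no change — penbaku
  rule 2 (pre-nasal raising): penbaku → pinbaku
  rule 3 (vowel merger): pinbaku → pinbako
  ⇒ Bagor pinbako
Only *penbaku yields all of Desimar fembahu, Ritorar pinbako, Bagor pinbako.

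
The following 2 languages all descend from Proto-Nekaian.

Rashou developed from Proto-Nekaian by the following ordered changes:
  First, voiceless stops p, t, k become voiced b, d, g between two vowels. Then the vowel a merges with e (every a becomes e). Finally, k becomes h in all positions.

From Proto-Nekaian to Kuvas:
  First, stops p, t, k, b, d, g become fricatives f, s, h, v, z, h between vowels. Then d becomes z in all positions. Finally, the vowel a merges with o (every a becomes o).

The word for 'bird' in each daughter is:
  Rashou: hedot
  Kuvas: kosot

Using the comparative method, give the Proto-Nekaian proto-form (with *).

Position 3: Rashou has d, Kuvas has s. Taking the neighbouring segments as reconstructed: Rashou d could go back to *t or *d; Kuvas s could go back to *t or *s — the one source consistent with every daughter is *t.
Position 1: Rashou has h, Kuvas has k. Kuvas preserves k here (none of its changes turn any other segment into k), so the proto-segment is *k.
Position 2: Rashou has e, Kuvas has o. Taking the neighbouring segments as reconstructed: Rashou e could go back to *a or *e; Kuvas o could go back to *a or *o — the one source consistent with every daughter is *a.
Verify the candidate proto-form against each daughter:
Rashou: start from *katot.
  rule 1 (intervocalic voicing): katot → kadot
  rule 2 (vowel merger): kadot → kedot
  rule 3 (unconditioned shift): kedot → hedot
  ⇒ Rashou hedot
Kuvas: *katot
  katot → kasot   [intervocalic lenition]
  kasot (rule 2 does not apply)
  kasot → kosot   [vowel merger]
  giving Kuvas kosot.
Only *katot yields all of Rashou hedot, Kuvas kosot.

*katot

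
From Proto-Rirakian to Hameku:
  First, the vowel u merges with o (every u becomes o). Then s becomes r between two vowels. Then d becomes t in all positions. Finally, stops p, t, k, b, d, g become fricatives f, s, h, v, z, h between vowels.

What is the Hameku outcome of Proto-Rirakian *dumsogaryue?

Hameku: *dumsogaryue > domsogaryoe > tomsogaryoe > tomsoharyoe  (by vowel merger, unconditioned shift, intervocalic lenition)

tomsoharyoe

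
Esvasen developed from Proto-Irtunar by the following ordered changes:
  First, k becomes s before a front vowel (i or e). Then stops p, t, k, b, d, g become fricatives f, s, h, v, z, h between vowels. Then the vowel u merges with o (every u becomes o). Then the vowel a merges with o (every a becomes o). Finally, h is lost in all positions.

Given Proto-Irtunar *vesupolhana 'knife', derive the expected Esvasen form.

Esvasen: start from *vesupolhana.
  rule 1: no change — vesupolhana
  rule 2 (intervocalic lenition): vesupolhana → vesufolhana
  rule 3 (vowel merger): vesufolhana → vesofolhana
  rule 4 (vowel merger): vesofolhana → vesofolhono
  rule 5 (h-loss): vesofolhono → vesofolono
  ⇒ Esvasen vesofolono

vesofolono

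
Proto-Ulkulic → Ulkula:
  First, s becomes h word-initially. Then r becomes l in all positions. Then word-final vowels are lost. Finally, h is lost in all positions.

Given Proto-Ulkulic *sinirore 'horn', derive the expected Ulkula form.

inilol

Ulkula: *sinirore > hinirore > hinilole > hinilol > inilol  (by debuccalisation, unconditioned shift, apocope, h-loss)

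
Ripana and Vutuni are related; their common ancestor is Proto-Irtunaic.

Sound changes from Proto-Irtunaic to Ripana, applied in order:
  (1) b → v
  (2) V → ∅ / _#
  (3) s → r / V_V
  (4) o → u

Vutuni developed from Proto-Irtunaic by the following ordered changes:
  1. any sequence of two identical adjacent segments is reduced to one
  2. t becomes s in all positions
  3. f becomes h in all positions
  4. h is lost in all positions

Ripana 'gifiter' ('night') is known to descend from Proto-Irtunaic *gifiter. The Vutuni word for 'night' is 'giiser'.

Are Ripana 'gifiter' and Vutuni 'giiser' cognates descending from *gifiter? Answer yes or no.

yes

Derive the expected Vutuni reflex of *gifiter:
Vutuni: start from *gifiter.
  rule 1: no change — gifiter
  rule 2 (unconditioned shift): gifiter → gifiser
  rule 3 (unconditioned shift): gifiser → gihiser
  rule 4 (h-loss): gihiser → giiser
  ⇒ Vutuni giiser
Vutuni 'giiser' matches the regular reflex exactly, so the pair is cognate.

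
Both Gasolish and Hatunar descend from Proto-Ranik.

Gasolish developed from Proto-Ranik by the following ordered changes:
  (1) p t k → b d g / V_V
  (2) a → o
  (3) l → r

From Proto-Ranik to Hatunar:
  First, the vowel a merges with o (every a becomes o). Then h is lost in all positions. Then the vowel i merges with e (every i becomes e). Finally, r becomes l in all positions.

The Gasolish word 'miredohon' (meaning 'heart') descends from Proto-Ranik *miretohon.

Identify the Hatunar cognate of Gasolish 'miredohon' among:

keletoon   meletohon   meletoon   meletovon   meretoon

Hatunar: *miretohon
  miretohon (rule 1 does not apply)
  miretohon → miretoon   [h-loss]
  miretoon → meretoon   [vowel merger]
  meretoon → meletoon   [unconditioned shift]
  giving Hatunar meletoon.

meletoon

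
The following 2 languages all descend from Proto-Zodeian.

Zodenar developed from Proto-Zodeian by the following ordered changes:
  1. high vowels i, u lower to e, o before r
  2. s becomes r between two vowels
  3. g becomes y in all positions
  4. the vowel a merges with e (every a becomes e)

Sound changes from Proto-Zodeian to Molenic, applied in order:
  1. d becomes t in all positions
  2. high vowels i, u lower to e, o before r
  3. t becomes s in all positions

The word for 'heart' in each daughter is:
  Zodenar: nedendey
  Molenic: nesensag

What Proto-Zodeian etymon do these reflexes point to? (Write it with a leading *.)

Position 8: Zodenar has y, Molenic has g. Molenic preserves g here (none of its changes turn any other segment into g), so the proto-segment is *g.
Position 7: Zodenar has e, Molenic has a. Molenic preserves a here (none of its changes turn any other segment into a), so the proto-segment is *a.
Position 3: Zodenar has d, Molenic has s. Zodenar preserves d here (none of its changes turn any other segment into d), so the proto-segment is *d.
Continuing position by position gives *nedendag; check it forward:
Zodenar: *nedendag
  nedendag (rule 1 does not apply)
  nedendag (rule 2 does not apply)
  nedendag → nedenday   [unconditioned shift]
  nedenday → nedendey   [vowel merger]
  giving Zodenar nedendey.
Molenic: *nedendag
  nedendag → netentag   [unconditioned shift]
  netentag (rule 2 does not apply)
  netentag → nesensag   [unconditioned shift]
  giving Molenic nesensag.
*nedendag is the unique common source.

*nedendag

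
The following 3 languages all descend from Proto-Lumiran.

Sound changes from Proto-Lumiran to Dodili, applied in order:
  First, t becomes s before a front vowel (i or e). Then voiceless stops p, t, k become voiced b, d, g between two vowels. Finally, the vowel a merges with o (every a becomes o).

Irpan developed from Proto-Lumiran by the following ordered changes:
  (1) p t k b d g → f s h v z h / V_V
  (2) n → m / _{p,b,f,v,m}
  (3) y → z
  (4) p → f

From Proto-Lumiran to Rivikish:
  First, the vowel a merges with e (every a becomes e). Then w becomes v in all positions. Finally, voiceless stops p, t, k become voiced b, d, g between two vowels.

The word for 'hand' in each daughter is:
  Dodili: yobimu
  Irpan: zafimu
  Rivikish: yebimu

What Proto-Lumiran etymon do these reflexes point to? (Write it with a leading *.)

*yapimu

Position 1: Dodili has y, Irpan has z, Rivikish has y. Dodili preserves y here (none of its changes turn any other segment into y), so the proto-segment is *y.
Position 2: Dodili has o, Irpan has a, Rivikish has e. Irpan preserves a here (none of its changes turn any other segment into a), so the proto-segment is *a.
Verify the candidate proto-form against each daughter:
Dodili: start from *yapimu.
  rule 1: no change — yapimu
  rule 2 (intervocalic voicing): yapimu → yabimu
  rule 3 (vowel merger): yabimu → yobimu
  ⇒ Dodili yobimu
Irpan: start from *yapimu.
  rule 1 (intervocalic lenition): yapimu → yafimu
  rule 2: no change — yafimu
  rule 3 (unconditioned shift): yafimu → zafimu
  rule 4: no change — zafimu
  ⇒ Irpan zafimu
Rivikish: *yapimu > yepimu > yebimu  (by vowel merger, intervocalic voicing)
Only *yapimu yields all of Dodili yobimu, Irpan zafimu, Rivikish yebimu.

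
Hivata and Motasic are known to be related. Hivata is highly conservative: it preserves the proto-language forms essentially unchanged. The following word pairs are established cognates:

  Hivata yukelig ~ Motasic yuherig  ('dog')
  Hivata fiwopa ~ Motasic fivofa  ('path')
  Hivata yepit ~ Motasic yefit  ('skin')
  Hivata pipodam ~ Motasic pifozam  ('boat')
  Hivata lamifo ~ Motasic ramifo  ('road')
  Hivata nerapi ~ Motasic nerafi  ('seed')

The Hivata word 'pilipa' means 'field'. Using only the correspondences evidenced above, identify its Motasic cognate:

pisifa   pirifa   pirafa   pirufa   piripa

yukelig ~ yuherig — Hivata l corresponds to Motasic r between vowels (before a front vowel).
fiwopa ~ fivofa — Hivata p corresponds to Motasic f between vowels (before a back vowel).
Applying these to Hivata 'pilipa':
  pilipa → piripa   (l→r between vowels (before a front vowel))
  piripa → pirifa   (p→f between vowels (before a back vowel))
So the Motasic cognate is 'pirifa'.

pirifa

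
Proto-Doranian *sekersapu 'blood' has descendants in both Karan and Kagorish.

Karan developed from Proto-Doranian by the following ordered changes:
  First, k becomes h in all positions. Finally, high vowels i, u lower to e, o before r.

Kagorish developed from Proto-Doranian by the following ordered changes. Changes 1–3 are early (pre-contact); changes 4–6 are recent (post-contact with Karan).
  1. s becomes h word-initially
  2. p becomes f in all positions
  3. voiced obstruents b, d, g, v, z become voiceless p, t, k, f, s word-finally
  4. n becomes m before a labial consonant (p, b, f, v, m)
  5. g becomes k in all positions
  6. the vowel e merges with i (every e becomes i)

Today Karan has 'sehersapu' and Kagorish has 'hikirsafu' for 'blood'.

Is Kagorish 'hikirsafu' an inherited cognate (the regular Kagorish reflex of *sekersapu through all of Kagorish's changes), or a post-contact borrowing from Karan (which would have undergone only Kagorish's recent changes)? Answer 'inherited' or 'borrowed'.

If inherited, *sekersapu would pass through all of Kagorish's changes:
Kagorish: start from *sekersapu.
  rule 1 (debuccalisation): sekersapu → hekersapu
  rule 2 (unconditioned shift): hekersapu → hekersafu
  rule 3: no change — hekersafu
  rule 4: no change — hekersafu
  rule 5: no change — hekersafu
  rule 6 (vowel merger): hekersafu → hikirsafu
  ⇒ Kagorish hikirsafu
If borrowed from Karan 'sehersapu' after the early changes, it would undergo only the recent ones:
  rule 4 (nasal place assimilation): no change (sehersapu)
  rule 5 (unconditioned shift): no change (sehersapu)
  rule 6 (vowel merger): sehersapu → sihirsapu
  ⇒ as a loan: sihirsapu
Kagorish 'hikirsafu' matches the inherited outcome exactly, so it is an inherited cognate, not a loan.

inherited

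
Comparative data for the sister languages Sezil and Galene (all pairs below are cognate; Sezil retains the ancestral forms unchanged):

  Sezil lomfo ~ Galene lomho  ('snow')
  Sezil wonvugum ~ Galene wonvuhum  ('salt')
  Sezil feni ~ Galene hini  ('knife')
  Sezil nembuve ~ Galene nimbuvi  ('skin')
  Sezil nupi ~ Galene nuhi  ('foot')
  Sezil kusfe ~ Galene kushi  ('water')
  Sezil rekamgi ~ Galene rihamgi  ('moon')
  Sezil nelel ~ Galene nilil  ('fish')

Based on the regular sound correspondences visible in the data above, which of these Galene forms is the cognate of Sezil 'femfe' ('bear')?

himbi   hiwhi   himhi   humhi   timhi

feni ~ hini — Sezil f corresponds to Galene h word-initially before a front vowel.
nembuve ~ nimbuvi — Sezil e corresponds to Galene i after a consonant, before a nasal.
kusfe ~ kushi — Sezil f corresponds to Galene h after a consonant, before a front vowel.
nembuve ~ nimbuvi, kusfe ~ kushi — Sezil e corresponds to Galene i word-finally.
Applying these to Sezil 'femfe':
  femfe → hemfe   (f→h word-initially before a front vowel)
  hemfe → himfe   (e→i after a consonant, before a nasal)
  himfe → himhe   (f→h after a consonant, before a front vowel)
  himhe → himhi   (e→i word-finally)
So the Galene cognate is 'himhi'.

himhi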